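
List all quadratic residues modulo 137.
QRs mod 137: {1, 2, 4, 7, 8, 9, 11, 14, 15, 16, 17, 18, 19, 22, 25, 28, 30, 32, 34, 36, 37, 38, 39, 44, 49, 50, 56, 59, 60, 61, 63, 64, 65, 68, 69, 72, 73, 74, 76, 77, 78, 81, 87, 88, 93, 98, 99, 100, 101, 103, 105, 107, 109, 112, 115, 118, 119, 120, 121, 122, 123, 126, 128, 129, 130, 133, 135, 136}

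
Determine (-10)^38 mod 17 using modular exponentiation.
Using Fermat: (-10)^{16} ≡ 1 (mod 17). 38 ≡ 6 (mod 16). So (-10)^{38} ≡ (-10)^{6} ≡ 9 (mod 17)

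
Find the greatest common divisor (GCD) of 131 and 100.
1

Using the Euclidean algorithm:
131 = 1 × 100 + 31
100 = 3 × 31 + 7
31 = 4 × 7 + 3
7 = 2 × 3 + 1
3 = 3 × 1 + 0

GCD(131, 100) = 1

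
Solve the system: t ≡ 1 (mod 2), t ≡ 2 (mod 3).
M = 2 × 3 = 6. M₁ = 3, y₁ ≡ 1 (mod 2). M₂ = 2, y₂ ≡ 2 (mod 3). t = 1×3×1 + 2×2×2 ≡ 5 (mod 6)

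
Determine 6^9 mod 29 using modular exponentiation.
9 = 8 + 1 (binary 1001). Repeated squaring mod 29: 6^1 ≡ 6; 6^2 ≡ 6² = 36 ≡ 7; 6^4 ≡ 7² = 49 ≡ 20; 6^8 ≡ 20² = 400 ≡ 23. Multiply: 6^9 = 6^8 × 6^1 ≡ 23 × 6 (mod 29): 23 × 6 = 138 ≡ 22. So 6^9 ≡ 22 (mod 29).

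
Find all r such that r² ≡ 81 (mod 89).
The square roots of 81 mod 89 are 80 and 9. Verify: 80² = 6400 ≡ 81 (mod 89)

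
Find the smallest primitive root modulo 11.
2

A primitive root g modulo p has order p-1 = 10
Prime divisors of 10: [2, 5]
g is a primitive root iff g^(10/q) ≢ 1 (mod 11) for each prime divisor q
Testing small values:
  g = 2: 2^5 ≡ 10, 2^2 ≡ 4 (mod 11) → none is 1, primitive root!
The smallest primitive root is 2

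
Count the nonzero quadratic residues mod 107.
For prime 107, there are (p-1)/2 = (107-1)/2 = 53 quadratic residues (excluding 0).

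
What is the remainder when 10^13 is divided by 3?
Using Fermat: 10^{2} ≡ 1 (mod 3). 13 ≡ 1 (mod 2). So 10^{13} ≡ 10^{1} ≡ 1 (mod 3)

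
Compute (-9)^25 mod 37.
Using repeated squaring. (-9) ≡ 28 (mod 37). 25 = 16 + 8 + 1 (binary 11001). Repeated squaring mod 37: 28^1 ≡ 28; 28^2 ≡ 28² = 784 ≡ 7; 28^4 ≡ 7² = 49 ≡ 12; 28^8 ≡ 12² = 144 ≡ 33; 28^16 ≡ 33² = 1089 ≡ 16. Multiply: (-9)^25 ≡ 28^16 × 28^8 × 28^1 ≡ 16 × 33 × 28 (mod 37): 16 × 33 = 528 ≡ 10; 10 × 28 = 280 ≡ 21. So (-9)^25 ≡ 21 (mod 37).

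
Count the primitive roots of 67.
20

The number of primitive roots modulo p is φ(p-1) = φ(66)
φ(66) = 20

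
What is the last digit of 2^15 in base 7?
Using Fermat: 2^{6} ≡ 1 (mod 7). 15 ≡ 3 (mod 6). So 2^{15} ≡ 2^{3} ≡ 1 (mod 7)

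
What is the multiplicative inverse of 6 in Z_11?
2

Using Extended Euclidean Algorithm:
gcd(6, 11) = 1
Bezout coefficients: 6 × 2 + 11 × -1 = 1
So 6 × 2 ≡ 1 (mod 11)
The inverse is 2 mod 11 = 2
Verification: 6 × 2 = 12 = 1 × 11 + 1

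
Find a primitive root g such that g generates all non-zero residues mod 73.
p - 1 = 72 has prime divisors 2, 3. h is a primitive root mod 73 iff h^(72/q) ≢ 1 (mod 73) for each such q.
h = 2: 2^36 ≡ 1, 2^24 ≡ 64 (mod 73); 2^36 ≡ 1, so not a primitive root.
h = 3: 3^36 ≡ 1, 3^24 ≡ 1 (mod 73); 3^36 ≡ 1, so not a primitive root.
h = 4: 4^36 ≡ 1, 4^24 ≡ 8 (mod 73); 4^36 ≡ 1, so not a primitive root.
h = 5: 5^36 ≡ 72, 5^24 ≡ 8 (mod 73); none is 1, so 5 has order 72 and is a primitive root.
The smallest primitive root mod 73 is g = 5.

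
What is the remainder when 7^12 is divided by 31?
Using repeated squaring. 12 = 8 + 4 (binary 1100). Repeated squaring mod 31: 7^1 ≡ 7; 7^2 ≡ 7² = 49 ≡ 18; 7^4 ≡ 18² = 324 ≡ 14; 7^8 ≡ 14² = 196 ≡ 10. Multiply: 7^12 = 7^8 × 7^4 ≡ 10 × 14 (mod 31): 10 × 14 = 140 ≡ 16. So 7^12 ≡ 16 (mod 31).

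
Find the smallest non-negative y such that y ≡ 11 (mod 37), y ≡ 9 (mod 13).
48

Using the Chinese Remainder Theorem:
M = product of moduli = 481
For equation 1: M_1 = 13, 13 ≡ 13 (mod 37), inverse of 13 mod 37 is 20 (check: 13 × 20 = 260 ≡ 1 (mod 37))
For equation 2: M_2 = 37, 37 ≡ 11 (mod 13), inverse of 37 mod 13 is 6 (check: 11 × 6 = 66 ≡ 1 (mod 13))
Combine: y ≡ Σ r_i×M_i×(M_i⁻¹ mod m_i) = 11×13×20 + 9×37×6 = 2860 + 1998 = 4858
4858 mod 481 = 48
y ≡ 48 (mod 481)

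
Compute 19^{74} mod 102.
55

Using successive squaring:
Binary expansion of 74: 1001010
Powers of 19 mod 102 (each is the square of the previous):
  19^1 ≡ 19 (mod 102)
  19^2 ≡ 19² = 361 ≡ 55 (mod 102)
  19^4 ≡ 55² = 3025 ≡ 67 (mod 102)
  19^8 ≡ 67² = 4489 ≡ 1 (mod 102)
  19^16 ≡ 1² = 1 ≡ 1 (mod 102)
  19^32 ≡ 1² = 1 ≡ 1 (mod 102)
  19^64 ≡ 1² = 1 ≡ 1 (mod 102)
74 = 64 + 8 + 2, so 19^74 = 19^64 × 19^8 × 19^2 ≡ 1 × 1 × 55 (mod 102)
Multiplying step by step:
  1 × 1 = 1 ≡ 1 (mod 102)
  1 × 55 = 55 ≡ 55 (mod 102)
Result: 19^74 ≡ 55 (mod 102)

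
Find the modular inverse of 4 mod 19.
4^(-1) ≡ 5 (mod 19). Verification: 4 × 5 = 20 ≡ 1 (mod 19)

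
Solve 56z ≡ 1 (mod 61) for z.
56^(-1) ≡ 12 (mod 61). Verification: 56 × 12 = 672 ≡ 1 (mod 61)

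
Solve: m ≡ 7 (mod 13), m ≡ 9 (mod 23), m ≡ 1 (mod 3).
M = 13 × 23 × 3 = 897. M₁ = 69, y₁ ≡ 10 (mod 13). M₂ = 39, y₂ ≡ 13 (mod 23). M₃ = 299, y₃ ≡ 2 (mod 3). m = 7×69×10 + 9×39×13 + 1×299×2 ≡ 124 (mod 897)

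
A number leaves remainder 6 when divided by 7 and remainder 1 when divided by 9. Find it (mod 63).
M = 7 × 9 = 63. M₁ = 9, y₁ ≡ 4 (mod 7). M₂ = 7, y₂ ≡ 4 (mod 9). x = 6×9×4 + 1×7×4 ≡ 55 (mod 63)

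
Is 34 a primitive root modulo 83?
Yes

To verify, check if 34^(82/q) ≢ 1 (mod 83) for each prime divisor q of 82
Divisors of 82 = 82: [1, 2, 41, 82]
  34^(82/41) = 34^2 ≡ 77 (mod 83)
  34^(82/2) = 34^41 ≡ 82 (mod 83)
Conclusion: 34 is a primitive root modulo 83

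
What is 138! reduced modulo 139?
By Wilson's theorem, (138)! ≡ -1 ≡ 138 (mod 139)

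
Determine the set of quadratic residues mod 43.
QRs mod 43: {1, 4, 6, 9, 10, 11, 13, 14, 15, 16, 17, 21, 23, 24, 25, 31, 35, 36, 38, 40, 41}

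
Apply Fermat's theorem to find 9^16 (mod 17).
By Fermat's Little Theorem, 9^{16} ≡ 1 (mod 17) since 17 is prime and gcd(9, 17) = 1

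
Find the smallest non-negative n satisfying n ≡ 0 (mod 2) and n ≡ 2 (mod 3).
M = 2 × 3 = 6. M₁ = 3, y₁ ≡ 1 (mod 2). M₂ = 2, y₂ ≡ 2 (mod 3). n = 0×3×1 + 2×2×2 ≡ 2 (mod 6)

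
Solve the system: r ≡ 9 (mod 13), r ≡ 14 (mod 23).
M = 13 × 23 = 299. M₁ = 23, y₁ ≡ 4 (mod 13). M₂ = 13, y₂ ≡ 16 (mod 23). r = 9×23×4 + 14×13×16 ≡ 152 (mod 299)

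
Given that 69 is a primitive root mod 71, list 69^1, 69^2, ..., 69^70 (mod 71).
g^1, g^2, ..., g^{70} mod 71: {69, 4, 63, 16, 39, 64, 14, 43, 56, 30, 11, 49, 44, 54, 34, 3, 65, 12, 47, 48, 46, 50, 42, 58, 26, 19, 33, 5, 61, 20, 31, 9, 53, 36, 70, 2, 67, 8, 55, 32, 7, 57, 28, 15, 41, 60, 22, 27, 17, 37, 68, 6, 59, 24, 23, 25, 21, 29, 13, 45, 52, 38, 66, 10, 51, 40, 62, 18, 35, 1}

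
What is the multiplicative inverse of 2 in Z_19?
10

Using Extended Euclidean Algorithm:
gcd(2, 19) = 1
Bezout coefficients: 2 × -9 + 19 × 1 = 1
So 2 × -9 ≡ 1 (mod 19)
The inverse is -9 mod 19 = 10
Verification: 2 × 10 = 20 = 1 × 19 + 1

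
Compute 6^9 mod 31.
9 = 8 + 1 (binary 1001). Repeated squaring mod 31: 6^1 ≡ 6; 6^2 ≡ 6² = 36 ≡ 5; 6^4 ≡ 5² = 25 ≡ 25; 6^8 ≡ 25² = 625 ≡ 5. Multiply: 6^9 = 6^8 × 6^1 ≡ 5 × 6 (mod 31): 5 × 6 = 30 ≡ 30. So 6^9 ≡ 30 (mod 31).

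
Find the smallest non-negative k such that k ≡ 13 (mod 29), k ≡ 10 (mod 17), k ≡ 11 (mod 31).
14426

Using the Chinese Remainder Theorem:
M = product of moduli = 15283
For equation 1: M_1 = 527, 527 ≡ 5 (mod 29), inverse of 527 mod 29 is 6 (check: 5 × 6 = 30 ≡ 1 (mod 29))
For equation 2: M_2 = 899, 899 ≡ 15 (mod 17), inverse of 899 mod 17 is 8 (check: 15 × 8 = 120 ≡ 1 (mod 17))
For equation 3: M_3 = 493, 493 ≡ 28 (mod 31), inverse of 493 mod 31 is 10 (check: 28 × 10 = 280 ≡ 1 (mod 31))
Combine: k ≡ Σ r_i×M_i×(M_i⁻¹ mod m_i) = 13×527×6 + 10×899×8 + 11×493×10 = 41106 + 71920 + 54230 = 167256
167256 mod 15283 = 14426
k ≡ 14426 (mod 15283)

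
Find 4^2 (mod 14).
2 = 2 (binary 10). Repeated squaring mod 14: 4^1 ≡ 4; 4^2 ≡ 4² = 16 ≡ 2. So 4^2 ≡ 2 (mod 14).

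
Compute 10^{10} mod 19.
9

Using successive squaring:
Binary expansion of 10: 1010
Powers of 10 mod 19 (each is the square of the previous):
  10^1 ≡ 10 (mod 19)
  10^2 ≡ 10² = 100 ≡ 5 (mod 19)
  10^4 ≡ 5² = 25 ≡ 6 (mod 19)
  10^8 ≡ 6² = 36 ≡ 17 (mod 19)
10 = 8 + 2, so 10^10 = 10^8 × 10^2 ≡ 17 × 5 (mod 19)
Multiplying step by step:
  17 × 5 = 85 ≡ 9 (mod 19)
Result: 10^10 ≡ 9 (mod 19)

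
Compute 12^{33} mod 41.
28

Using successive squaring:
Binary expansion of 33: 100001
Powers of 12 mod 41 (each is the square of the previous):
  12^1 ≡ 12 (mod 41)
  12^2 ≡ 12² = 144 ≡ 21 (mod 41)
  12^4 ≡ 21² = 441 ≡ 31 (mod 41)
  12^8 ≡ 31² = 961 ≡ 18 (mod 41)
  12^16 ≡ 18² = 324 ≡ 37 (mod 41)
  12^32 ≡ 37² = 1369 ≡ 16 (mod 41)
33 = 32 + 1, so 12^33 = 12^32 × 12^1 ≡ 16 × 12 (mod 41)
Multiplying step by step:
  16 × 12 = 192 ≡ 28 (mod 41)
Result: 12^33 ≡ 28 (mod 41)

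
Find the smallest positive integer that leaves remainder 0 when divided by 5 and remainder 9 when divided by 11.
M = 5 × 11 = 55. M₁ = 11, y₁ ≡ 1 (mod 5). M₂ = 5, y₂ ≡ 9 (mod 11). n = 0×11×1 + 9×5×9 ≡ 20 (mod 55). The smallest positive such number is 20.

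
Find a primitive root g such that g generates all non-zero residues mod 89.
p - 1 = 88 has prime divisors 2, 11. h is a primitive root mod 89 iff h^(88/q) ≢ 1 (mod 89) for each such q.
h = 2: 2^44 ≡ 1, 2^8 ≡ 78 (mod 89); 2^44 ≡ 1, so not a primitive root.
h = 3: 3^44 ≡ 88, 3^8 ≡ 64 (mod 89); none is 1, so 3 has order 88 and is a primitive root.
The smallest primitive root mod 89 is g = 3.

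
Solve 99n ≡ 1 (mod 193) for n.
99^(-1) ≡ 39 (mod 193). Verification: 99 × 39 = 3861 ≡ 1 (mod 193)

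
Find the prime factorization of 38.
2 × 19

Divide by primes starting from smallest:
38 ÷ 2 = 19
19 ÷ 19 = 1

38 = 2 × 19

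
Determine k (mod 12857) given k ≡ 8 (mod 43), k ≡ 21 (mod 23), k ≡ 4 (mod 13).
4437

Using the Chinese Remainder Theorem:
M = product of moduli = 12857
For equation 1: M_1 = 299, 299 ≡ 41 (mod 43), inverse of 299 mod 43 is 21 (check: 41 × 21 = 861 ≡ 1 (mod 43))
For equation 2: M_2 = 559, 559 ≡ 7 (mod 23), inverse of 559 mod 23 is 10 (check: 7 × 10 = 70 ≡ 1 (mod 23))
For equation 3: M_3 = 989, 989 ≡ 1 (mod 13), inverse of 989 mod 13 is 1 (check: 1 × 1 = 1 ≡ 1 (mod 13))
Combine: k ≡ Σ r_i×M_i×(M_i⁻¹ mod m_i) = 8×299×21 + 21×559×10 + 4×989×1 = 50232 + 117390 + 3956 = 171578
171578 mod 12857 = 4437
k ≡ 4437 (mod 12857)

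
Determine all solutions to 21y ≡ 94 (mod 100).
14

Since gcd(21, 100) = 1 divides 94, a solution exists.
Multiply both sides by the inverse of 21 mod 100:
  21^(-1) mod 100 = 81
  x ≡ 81 × 94 ≡ 7614 ≡ 14 (mod 100)
Verification: 21 × 14 = 294 = 2 × 100 + 94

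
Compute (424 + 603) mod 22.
15

(424 + 603) = 1027
1027 mod 22 = 15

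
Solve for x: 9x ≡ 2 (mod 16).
2

Since gcd(9, 16) = 1 divides 2, a solution exists.
Multiply both sides by the inverse of 9 mod 16:
  9^(-1) mod 16 = 9
  x ≡ 9 × 2 ≡ 18 ≡ 2 (mod 16)
Verification: 9 × 2 = 18 = 1 × 16 + 2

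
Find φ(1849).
1806

Prime factorization: 1849 = 43^2
Using the formula φ(n) = n × Π(1 - 1/p) for each prime factor p:
φ(1849) = 1849 × (1 - 1/43)
φ(1849) = 1806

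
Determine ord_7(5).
Powers of 5 mod 7: 5^1≡5, 5^2≡4, 5^3≡6, 5^4≡2, 5^5≡3, 5^6≡1. Order = 6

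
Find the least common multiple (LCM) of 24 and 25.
600

First find GCD(24, 25) using the Euclidean algorithm:
24 = 0 × 25 + 24
25 = 1 × 24 + 1
24 = 24 × 1 + 0
GCD(24, 25) = 1

LCM formula: LCM(a, b) = (a × b) / GCD(a, b)
LCM(24, 25) = (24 × 25) / 1
LCM(24, 25) = 600 / 1
LCM(24, 25) = 600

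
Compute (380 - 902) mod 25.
3

(380 - 902) = -522
-522 mod 25 = 3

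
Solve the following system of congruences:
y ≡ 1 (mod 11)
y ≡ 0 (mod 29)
232

Using the Chinese Remainder Theorem:
M = product of moduli = 319
For equation 1: M_1 = 29, 29 ≡ 7 (mod 11), inverse of 29 mod 11 is 8 (check: 7 × 8 = 56 ≡ 1 (mod 11))
For equation 2: M_2 = 11, 11 ≡ 11 (mod 29), inverse of 11 mod 29 is 8 (check: 11 × 8 = 88 ≡ 1 (mod 29))
Combine: y ≡ Σ r_i×M_i×(M_i⁻¹ mod m_i) = 1×29×8 + 0×11×8 = 232 + 0 = 232
232 mod 319 = 232
y ≡ 232 (mod 319)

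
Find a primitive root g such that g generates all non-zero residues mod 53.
p - 1 = 52 has prime divisors 2, 13. h is a primitive root mod 53 iff h^(52/q) ≢ 1 (mod 53) for each such q.
h = 2: 2^26 ≡ 52, 2^4 ≡ 16 (mod 53); none is 1, so 2 has order 52 and is a primitive root.
The smallest primitive root mod 53 is g = 2.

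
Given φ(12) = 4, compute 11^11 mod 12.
By Euler: 11^{4} ≡ 1 (mod 12) since gcd(11, 12) = 1. 11 = 2×4 + 3. So 11^{11} ≡ 11^{3} ≡ 11 (mod 12)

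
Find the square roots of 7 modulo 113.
The square roots of 7 mod 113 are 32 and 81. Verify: 32² = 1024 ≡ 7 (mod 113)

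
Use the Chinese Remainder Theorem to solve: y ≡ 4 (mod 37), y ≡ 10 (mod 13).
374

Using the Chinese Remainder Theorem:
M = product of moduli = 481
For equation 1: M_1 = 13, 13 ≡ 13 (mod 37), inverse of 13 mod 37 is 20 (check: 13 × 20 = 260 ≡ 1 (mod 37))
For equation 2: M_2 = 37, 37 ≡ 11 (mod 13), inverse of 37 mod 13 is 6 (check: 11 × 6 = 66 ≡ 1 (mod 13))
Combine: y ≡ Σ r_i×M_i×(M_i⁻¹ mod m_i) = 4×13×20 + 10×37×6 = 1040 + 2220 = 3260
3260 mod 481 = 374
y ≡ 374 (mod 481)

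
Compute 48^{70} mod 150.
24

Using successive squaring:
Binary expansion of 70: 1000110
Powers of 48 mod 150 (each is the square of the previous):
  48^1 ≡ 48 (mod 150)
  48^2 ≡ 48² = 2304 ≡ 54 (mod 150)
  48^4 ≡ 54² = 2916 ≡ 66 (mod 150)
  48^8 ≡ 66² = 4356 ≡ 6 (mod 150)
  48^16 ≡ 6² = 36 ≡ 36 (mod 150)
  48^32 ≡ 36² = 1296 ≡ 96 (mod 150)
  48^64 ≡ 96² = 9216 ≡ 66 (mod 150)
70 = 64 + 4 + 2, so 48^70 = 48^64 × 48^4 × 48^2 ≡ 66 × 66 × 54 (mod 150)
Multiplying step by step:
  66 × 66 = 4356 ≡ 6 (mod 150)
  6 × 54 = 324 ≡ 24 (mod 150)
Result: 48^70 ≡ 24 (mod 150)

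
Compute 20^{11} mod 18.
14

Using successive squaring:
Binary expansion of 11: 1011
Powers of 20 mod 18 (each is the square of the previous):
  20^1 ≡ 2 (mod 18)
  20^2 ≡ 2² = 4 ≡ 4 (mod 18)
  20^4 ≡ 4² = 16 ≡ 16 (mod 18)
  20^8 ≡ 16² = 256 ≡ 4 (mod 18)
11 = 8 + 2 + 1, so 20^11 = 20^8 × 20^2 × 20^1 ≡ 4 × 4 × 2 (mod 18)
Multiplying step by step:
  4 × 4 = 16 ≡ 16 (mod 18)
  16 × 2 = 32 ≡ 14 (mod 18)
Result: 20^11 ≡ 14 (mod 18)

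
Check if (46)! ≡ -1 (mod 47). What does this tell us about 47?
(46)! mod 47 = 46. Since this equals -1 (mod 47), Wilson confirms 47 is prime.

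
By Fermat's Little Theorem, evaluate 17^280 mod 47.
By Fermat: 17^{46} ≡ 1 (mod 47). 280 = 6×46 + 4. So 17^{280} ≡ 17^{4} ≡ 2 (mod 47)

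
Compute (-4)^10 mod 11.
(-4) ≡ 7 (mod 11). 10 = 8 + 2 (binary 1010). Repeated squaring mod 11: 7^1 ≡ 7; 7^2 ≡ 7² = 49 ≡ 5; 7^4 ≡ 5² = 25 ≡ 3; 7^8 ≡ 3² = 9 ≡ 9. Multiply: (-4)^10 ≡ 7^8 × 7^2 ≡ 9 × 5 (mod 11): 9 × 5 = 45 ≡ 1. So (-4)^10 ≡ 1 (mod 11).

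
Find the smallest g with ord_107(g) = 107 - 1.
p - 1 = 106 has prime divisors 2, 53. h is a primitive root mod 107 iff h^(106/q) ≢ 1 (mod 107) for each such q.
h = 2: 2^53 ≡ 106, 2^2 ≡ 4 (mod 107); none is 1, so 2 has order 106 and is a primitive root.
The smallest primitive root mod 107 is g = 2.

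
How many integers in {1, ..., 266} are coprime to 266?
108

Prime factorization: 266 = 2 × 7 × 19
Using the formula φ(n) = n × Π(1 - 1/p) for each prime factor p:
φ(266) = 266 × (1 - 1/2) × (1 - 1/7) × (1 - 1/19)
φ(266) = 108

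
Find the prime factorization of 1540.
2^2 × 5 × 7 × 11

Divide by primes starting from smallest:
1540 ÷ 2 = 770
770 ÷ 2 = 385
385 ÷ 5 = 77
77 ÷ 7 = 11
11 ÷ 11 = 1

1540 = 2^2 × 5 × 7 × 11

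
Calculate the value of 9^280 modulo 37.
Using Fermat: 9^{36} ≡ 1 (mod 37). 280 ≡ 28 (mod 36). So 9^{280} ≡ 9^{28} ≡ 9 (mod 37)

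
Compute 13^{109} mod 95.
13

Using successive squaring:
Binary expansion of 109: 1101101
Powers of 13 mod 95 (each is the square of the previous):
  13^1 ≡ 13 (mod 95)
  13^2 ≡ 13² = 169 ≡ 74 (mod 95)
  13^4 ≡ 74² = 5476 ≡ 61 (mod 95)
  13^8 ≡ 61² = 3721 ≡ 16 (mod 95)
  13^16 ≡ 16² = 256 ≡ 66 (mod 95)
  13^32 ≡ 66² = 4356 ≡ 81 (mod 95)
  13^64 ≡ 81² = 6561 ≡ 6 (mod 95)
109 = 64 + 32 + 8 + 4 + 1, so 13^109 = 13^64 × 13^32 × 13^8 × 13^4 × 13^1 ≡ 6 × 81 × 16 × 61 × 13 (mod 95)
Multiplying step by step:
  6 × 81 = 486 ≡ 11 (mod 95)
  11 × 16 = 176 ≡ 81 (mod 95)
  81 × 61 = 4941 ≡ 1 (mod 95)
  1 × 13 = 13 ≡ 13 (mod 95)
Result: 13^109 ≡ 13 (mod 95)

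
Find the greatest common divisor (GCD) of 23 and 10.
1

Using the Euclidean algorithm:
23 = 2 × 10 + 3
10 = 3 × 3 + 1
3 = 3 × 1 + 0

GCD(23, 10) = 1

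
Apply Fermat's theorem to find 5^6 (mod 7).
By Fermat's Little Theorem, 5^{6} ≡ 1 (mod 7) since 7 is prime and gcd(5, 7) = 1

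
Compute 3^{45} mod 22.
1

Using successive squaring:
Binary expansion of 45: 101101
Powers of 3 mod 22 (each is the square of the previous):
  3^1 ≡ 3 (mod 22)
  3^2 ≡ 3² = 9 ≡ 9 (mod 22)
  3^4 ≡ 9² = 81 ≡ 15 (mod 22)
  3^8 ≡ 15² = 225 ≡ 5 (mod 22)
  3^16 ≡ 5² = 25 ≡ 3 (mod 22)
  3^32 ≡ 3² = 9 ≡ 9 (mod 22)
45 = 32 + 8 + 4 + 1, so 3^45 = 3^32 × 3^8 × 3^4 × 3^1 ≡ 9 × 5 × 15 × 3 (mod 22)
Multiplying step by step:
  9 × 5 = 45 ≡ 1 (mod 22)
  1 × 15 = 15 ≡ 15 (mod 22)
  15 × 3 = 45 ≡ 1 (mod 22)
Result: 3^45 ≡ 1 (mod 22)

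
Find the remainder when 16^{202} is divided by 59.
By Fermat: 16^{58} ≡ 1 (mod 59). 202 = 3×58 + 28. So 16^{202} ≡ 16^{28} ≡ 48 (mod 59)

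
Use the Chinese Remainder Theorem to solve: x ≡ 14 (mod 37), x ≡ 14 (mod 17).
14

Using the Chinese Remainder Theorem:
M = product of moduli = 629
For equation 1: M_1 = 17, 17 ≡ 17 (mod 37), inverse of 17 mod 37 is 24 (check: 17 × 24 = 408 ≡ 1 (mod 37))
For equation 2: M_2 = 37, 37 ≡ 3 (mod 17), inverse of 37 mod 17 is 6 (check: 3 × 6 = 18 ≡ 1 (mod 17))
Combine: x ≡ Σ r_i×M_i×(M_i⁻¹ mod m_i) = 14×17×24 + 14×37×6 = 5712 + 3108 = 8820
8820 mod 629 = 14
x ≡ 14 (mod 629)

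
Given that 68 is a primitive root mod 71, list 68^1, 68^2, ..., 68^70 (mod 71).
g^1, g^2, ..., g^{70} mod 71: {68, 9, 44, 10, 41, 19, 14, 29, 55, 48, 69, 6, 53, 54, 51, 60, 33, 43, 13, 32, 46, 4, 59, 36, 34, 40, 22, 5, 56, 45, 7, 50, 63, 24, 70, 3, 62, 27, 61, 30, 52, 57, 42, 16, 23, 2, 65, 18, 17, 20, 11, 38, 28, 58, 39, 25, 67, 12, 35, 37, 31, 49, 66, 15, 26, 64, 21, 8, 47, 1}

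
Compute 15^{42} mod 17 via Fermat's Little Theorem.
4

By Fermat's Little Theorem, a^(p-1) ≡ 1 (mod p) for prime p and gcd(a, p) = 1
Here p = 17, so 15^16 ≡ 1 (mod 17)
We can reduce the exponent: 42 mod 16 = 10
So 15^42 ≡ 15^10 (mod 17)
Computing: 15^10 mod 17 = 4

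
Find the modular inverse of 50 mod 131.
50^(-1) ≡ 76 (mod 131). Verification: 50 × 76 = 3800 ≡ 1 (mod 131)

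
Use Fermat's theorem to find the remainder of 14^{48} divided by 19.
11

By Fermat's Little Theorem, a^(p-1) ≡ 1 (mod p) for prime p and gcd(a, p) = 1
Here p = 19, so 14^18 ≡ 1 (mod 19)
We can reduce the exponent: 48 mod 18 = 12
So 14^48 ≡ 14^12 (mod 19)
Computing: 14^12 mod 19 = 11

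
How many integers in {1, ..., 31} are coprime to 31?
30

Prime factorization: 31 = 31
Using the formula φ(n) = n × Π(1 - 1/p) for each prime factor p:
φ(31) = 31 × (1 - 1/31)
φ(31) = 30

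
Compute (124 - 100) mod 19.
5

(124 - 100) = 24
24 mod 19 = 5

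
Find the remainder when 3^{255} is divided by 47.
By Fermat: 3^{46} ≡ 1 (mod 47). 255 = 5×46 + 25. So 3^{255} ≡ 3^{25} ≡ 9 (mod 47)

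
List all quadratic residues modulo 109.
QRs mod 109: {1, 3, 4, 5, 7, 9, 12, 15, 16, 20, 21, 22, 25, 26, 27, 28, 29, 31, 34, 35, 36, 38, 43, 45, 46, 48, 49, 60, 61, 63, 64, 66, 71, 73, 74, 75, 78, 80, 81, 82, 83, 84, 87, 88, 89, 93, 94, 97, 100, 102, 104, 105, 106, 108}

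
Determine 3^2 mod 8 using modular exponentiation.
2 = 2 (binary 10). Repeated squaring mod 8: 3^1 ≡ 3; 3^2 ≡ 3² = 9 ≡ 1. So 3^2 ≡ 1 (mod 8).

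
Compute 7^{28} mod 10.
1

Using successive squaring:
Binary expansion of 28: 11100
Powers of 7 mod 10 (each is the square of the previous):
  7^1 ≡ 7 (mod 10)
  7^2 ≡ 7² = 49 ≡ 9 (mod 10)
  7^4 ≡ 9² = 81 ≡ 1 (mod 10)
  7^8 ≡ 1² = 1 ≡ 1 (mod 10)
  7^16 ≡ 1² = 1 ≡ 1 (mod 10)
28 = 16 + 8 + 4, so 7^28 = 7^16 × 7^8 × 7^4 ≡ 1 × 1 × 1 (mod 10)
Multiplying step by step:
  1 × 1 = 1 ≡ 1 (mod 10)
  1 × 1 = 1 ≡ 1 (mod 10)
Result: 7^28 ≡ 1 (mod 10)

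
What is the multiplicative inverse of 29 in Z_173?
29^(-1) ≡ 6 (mod 173). Verification: 29 × 6 = 174 ≡ 1 (mod 173)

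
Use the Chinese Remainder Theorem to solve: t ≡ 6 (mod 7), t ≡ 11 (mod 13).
M = 7 × 13 = 91. M₁ = 13, y₁ ≡ 6 (mod 7). M₂ = 7, y₂ ≡ 2 (mod 13). t = 6×13×6 + 11×7×2 ≡ 76 (mod 91)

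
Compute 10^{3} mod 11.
10

Using successive squaring:
Binary expansion of 3: 11
Powers of 10 mod 11 (each is the square of the previous):
  10^1 ≡ 10 (mod 11)
  10^2 ≡ 10² = 100 ≡ 1 (mod 11)
3 = 2 + 1, so 10^3 = 10^2 × 10^1 ≡ 1 × 10 (mod 11)
Multiplying step by step:
  1 × 10 = 10 ≡ 10 (mod 11)
Result: 10^3 ≡ 10 (mod 11)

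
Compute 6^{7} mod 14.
6

Using successive squaring:
Binary expansion of 7: 111
Powers of 6 mod 14 (each is the square of the previous):
  6^1 ≡ 6 (mod 14)
  6^2 ≡ 6² = 36 ≡ 8 (mod 14)
  6^4 ≡ 8² = 64 ≡ 8 (mod 14)
7 = 4 + 2 + 1, so 6^7 = 6^4 × 6^2 × 6^1 ≡ 8 × 8 × 6 (mod 14)
Multiplying step by step:
  8 × 8 = 64 ≡ 8 (mod 14)
  8 × 6 = 48 ≡ 6 (mod 14)
Result: 6^7 ≡ 6 (mod 14)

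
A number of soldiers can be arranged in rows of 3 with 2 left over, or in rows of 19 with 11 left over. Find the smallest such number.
M = 3 × 19 = 57. M₁ = 19, y₁ ≡ 1 (mod 3). M₂ = 3, y₂ ≡ 13 (mod 19). r = 2×19×1 + 11×3×13 ≡ 11 (mod 57). The smallest positive such number is 11.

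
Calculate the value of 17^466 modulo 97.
Using Fermat: 17^{96} ≡ 1 (mod 97). 466 ≡ 82 (mod 96). So 17^{466} ≡ 17^{82} ≡ 25 (mod 97)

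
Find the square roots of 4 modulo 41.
The square roots of 4 mod 41 are 2 and 39. Verify: 2² = 4 ≡ 4 (mod 41)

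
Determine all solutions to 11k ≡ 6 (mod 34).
16

Since gcd(11, 34) = 1 divides 6, a solution exists.
Multiply both sides by the inverse of 11 mod 34:
  11^(-1) mod 34 = 31
  x ≡ 31 × 6 ≡ 186 ≡ 16 (mod 34)
Verification: 11 × 16 = 176 = 5 × 34 + 6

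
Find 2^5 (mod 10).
5 = 4 + 1 (binary 101). Repeated squaring mod 10: 2^1 ≡ 2; 2^2 ≡ 2² = 4 ≡ 4; 2^4 ≡ 4² = 16 ≡ 6. Multiply: 2^5 = 2^4 × 2^1 ≡ 6 × 2 (mod 10): 6 × 2 = 12 ≡ 2. So 2^5 ≡ 2 (mod 10).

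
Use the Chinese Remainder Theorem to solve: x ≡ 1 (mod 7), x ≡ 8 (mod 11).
M = 7 × 11 = 77. M₁ = 11, y₁ ≡ 2 (mod 7). M₂ = 7, y₂ ≡ 8 (mod 11). x = 1×11×2 + 8×7×8 ≡ 8 (mod 77)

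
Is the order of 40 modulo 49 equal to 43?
No, the actual order is 42, not 43.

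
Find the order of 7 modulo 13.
Powers of 7 mod 13: 7^1≡7, 7^2≡10, 7^3≡5, 7^4≡9, 7^5≡11, 7^6≡12, 7^7≡6, 7^8≡3, 7^9≡8, 7^10≡4, 7^11≡2, 7^12≡1. Order = 12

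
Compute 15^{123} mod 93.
27

Using successive squaring:
Binary expansion of 123: 1111011
Powers of 15 mod 93 (each is the square of the previous):
  15^1 ≡ 15 (mod 93)
  15^2 ≡ 15² = 225 ≡ 39 (mod 93)
  15^4 ≡ 39² = 1521 ≡ 33 (mod 93)
  15^8 ≡ 33² = 1089 ≡ 66 (mod 93)
  15^16 ≡ 66² = 4356 ≡ 78 (mod 93)
  15^32 ≡ 78² = 6084 ≡ 39 (mod 93)
  15^64 ≡ 39² = 1521 ≡ 33 (mod 93)
123 = 64 + 32 + 16 + 8 + 2 + 1, so 15^123 = 15^64 × 15^32 × 15^16 × 15^8 × 15^2 × 15^1 ≡ 33 × 39 × 78 × 66 × 39 × 15 (mod 93)
Multiplying step by step:
  33 × 39 = 1287 ≡ 78 (mod 93)
  78 × 78 = 6084 ≡ 39 (mod 93)
  39 × 66 = 2574 ≡ 63 (mod 93)
  63 × 39 = 2457 ≡ 39 (mod 93)
  39 × 15 = 585 ≡ 27 (mod 93)
Result: 15^123 ≡ 27 (mod 93)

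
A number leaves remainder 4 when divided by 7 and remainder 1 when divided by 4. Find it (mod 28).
M = 7 × 4 = 28. M₁ = 4, y₁ ≡ 2 (mod 7). M₂ = 7, y₂ ≡ 3 (mod 4). n = 4×4×2 + 1×7×3 ≡ 25 (mod 28)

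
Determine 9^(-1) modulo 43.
9^(-1) ≡ 24 (mod 43). Verification: 9 × 24 = 216 ≡ 1 (mod 43)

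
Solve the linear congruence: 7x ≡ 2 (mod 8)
6

Since gcd(7, 8) = 1 divides 2, a solution exists.
Multiply both sides by the inverse of 7 mod 8:
  7^(-1) mod 8 = 7
  x ≡ 7 × 2 ≡ 14 ≡ 6 (mod 8)
Verification: 7 × 6 = 42 = 5 × 8 + 2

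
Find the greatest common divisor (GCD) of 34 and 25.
1

Using the Euclidean algorithm:
34 = 1 × 25 + 9
25 = 2 × 9 + 7
9 = 1 × 7 + 2
7 = 3 × 2 + 1
2 = 2 × 1 + 0

GCD(34, 25) = 1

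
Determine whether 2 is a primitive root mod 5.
p - 1 = 4 has prime divisors 2. Check 2^(4/q) mod 5 for each: 2^(4/2) = 2^2 ≡ 4 (mod 5). None of these is 1, so 2 has order 4 = φ(5), so it is a primitive root mod 5.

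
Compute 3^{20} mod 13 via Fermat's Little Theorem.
9

By Fermat's Little Theorem, a^(p-1) ≡ 1 (mod p) for prime p and gcd(a, p) = 1
Here p = 13, so 3^12 ≡ 1 (mod 13)
We can reduce the exponent: 20 mod 12 = 8
So 3^20 ≡ 3^8 (mod 13)
Computing: 3^8 mod 13 = 9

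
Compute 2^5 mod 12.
5 = 4 + 1 (binary 101). Repeated squaring mod 12: 2^1 ≡ 2; 2^2 ≡ 2² = 4 ≡ 4; 2^4 ≡ 4² = 16 ≡ 4. Multiply: 2^5 = 2^4 × 2^1 ≡ 4 × 2 (mod 12): 4 × 2 = 8 ≡ 8. So 2^5 ≡ 8 (mod 12).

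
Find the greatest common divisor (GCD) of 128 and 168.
8

Using the Euclidean algorithm:
128 = 0 × 168 + 128
168 = 1 × 128 + 40
128 = 3 × 40 + 8
40 = 5 × 8 + 0

GCD(128, 168) = 8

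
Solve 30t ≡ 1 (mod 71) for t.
45

Using Extended Euclidean Algorithm:
gcd(30, 71) = 1
Bezout coefficients: 30 × -26 + 71 × 11 = 1
So 30 × -26 ≡ 1 (mod 71)
The inverse is -26 mod 71 = 45
Verification: 30 × 45 = 1350 = 19 × 71 + 1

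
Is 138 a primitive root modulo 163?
p - 1 = 162 has prime divisors 2, 3. Check 138^(162/q) mod 163 for each: 138^(162/2) = 138^81 ≡ 162, 138^(162/3) = 138^54 ≡ 1 (mod 163). Since 138^54 ≡ 1 (mod 163), the order of 138 divides 54 (in fact the order is 54) ≠ 162, so it is not a primitive root.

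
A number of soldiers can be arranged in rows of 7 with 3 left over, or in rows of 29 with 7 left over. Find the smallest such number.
M = 7 × 29 = 203. M₁ = 29, y₁ ≡ 1 (mod 7). M₂ = 7, y₂ ≡ 25 (mod 29). r = 3×29×1 + 7×7×25 ≡ 94 (mod 203). The smallest positive such number is 94.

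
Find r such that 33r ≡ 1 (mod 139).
33^(-1) ≡ 59 (mod 139). Verification: 33 × 59 = 1947 ≡ 1 (mod 139)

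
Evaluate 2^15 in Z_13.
Using Fermat: 2^{12} ≡ 1 (mod 13). 15 ≡ 3 (mod 12). So 2^{15} ≡ 2^{3} ≡ 8 (mod 13)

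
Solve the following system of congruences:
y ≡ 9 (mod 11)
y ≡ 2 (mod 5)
42

Using the Chinese Remainder Theorem:
M = product of moduli = 55
For equation 1: M_1 = 5, 5 ≡ 5 (mod 11), inverse of 5 mod 11 is 9 (check: 5 × 9 = 45 ≡ 1 (mod 11))
For equation 2: M_2 = 11, 11 ≡ 1 (mod 5), inverse of 11 mod 5 is 1 (check: 1 × 1 = 1 ≡ 1 (mod 5))
Combine: y ≡ Σ r_i×M_i×(M_i⁻¹ mod m_i) = 9×5×9 + 2×11×1 = 405 + 22 = 427
427 mod 55 = 42
y ≡ 42 (mod 55)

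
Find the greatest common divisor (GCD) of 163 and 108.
1

Using the Euclidean algorithm:
163 = 1 × 108 + 55
108 = 1 × 55 + 53
55 = 1 × 53 + 2
53 = 26 × 2 + 1
2 = 2 × 1 + 0

GCD(163, 108) = 1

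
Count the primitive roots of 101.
40

The number of primitive roots modulo p is φ(p-1) = φ(100)
φ(100) = 40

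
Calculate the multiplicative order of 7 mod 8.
Powers of 7 mod 8: 7^1≡7, 7^2≡1. Order = 2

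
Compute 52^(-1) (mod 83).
8

Using Extended Euclidean Algorithm:
gcd(52, 83) = 1
Bezout coefficients: 52 × 8 + 83 × -5 = 1
So 52 × 8 ≡ 1 (mod 83)
The inverse is 8 mod 83 = 8
Verification: 52 × 8 = 416 = 5 × 83 + 1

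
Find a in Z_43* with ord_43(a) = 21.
9 has order 21 mod 43 since 9^{21} ≡ 1 (mod 43) and no smaller power works.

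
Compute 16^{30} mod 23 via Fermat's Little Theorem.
12

By Fermat's Little Theorem, a^(p-1) ≡ 1 (mod p) for prime p and gcd(a, p) = 1
Here p = 23, so 16^22 ≡ 1 (mod 23)
We can reduce the exponent: 30 mod 22 = 8
So 16^30 ≡ 16^8 (mod 23)
Computing: 16^8 mod 23 = 12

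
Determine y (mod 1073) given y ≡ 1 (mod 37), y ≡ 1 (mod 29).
1

Using the Chinese Remainder Theorem:
M = product of moduli = 1073
For equation 1: M_1 = 29, 29 ≡ 29 (mod 37), inverse of 29 mod 37 is 23 (check: 29 × 23 = 667 ≡ 1 (mod 37))
For equation 2: M_2 = 37, 37 ≡ 8 (mod 29), inverse of 37 mod 29 is 11 (check: 8 × 11 = 88 ≡ 1 (mod 29))
Combine: y ≡ Σ r_i×M_i×(M_i⁻¹ mod m_i) = 1×29×23 + 1×37×11 = 667 + 407 = 1074
1074 mod 1073 = 1
y ≡ 1 (mod 1073)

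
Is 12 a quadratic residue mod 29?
By Euler's criterion: 12^{14} ≡ 28 (mod 29). Since this equals -1 (≡ 28), 12 is not a QR.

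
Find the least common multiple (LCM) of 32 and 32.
32

First find GCD(32, 32) using the Euclidean algorithm:
32 = 1 × 32 + 0
GCD(32, 32) = 32

LCM formula: LCM(a, b) = (a × b) / GCD(a, b)
LCM(32, 32) = (32 × 32) / 32
LCM(32, 32) = 1024 / 32
LCM(32, 32) = 32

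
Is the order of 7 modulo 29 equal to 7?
Yes, ord_29(7) = 7.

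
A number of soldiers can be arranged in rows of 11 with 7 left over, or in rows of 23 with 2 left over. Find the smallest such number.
M = 11 × 23 = 253. M₁ = 23, y₁ ≡ 1 (mod 11). M₂ = 11, y₂ ≡ 21 (mod 23). x = 7×23×1 + 2×11×21 ≡ 117 (mod 253). The smallest positive such number is 117.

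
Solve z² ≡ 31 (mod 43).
The square roots of 31 mod 43 are 17 and 26. Verify: 17² = 289 ≡ 31 (mod 43)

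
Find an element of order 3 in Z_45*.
16 has order 3 mod 45 since 16^{3} ≡ 1 (mod 45) and no smaller power works.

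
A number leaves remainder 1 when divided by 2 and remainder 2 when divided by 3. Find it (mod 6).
M = 2 × 3 = 6. M₁ = 3, y₁ ≡ 1 (mod 2). M₂ = 2, y₂ ≡ 2 (mod 3). z = 1×3×1 + 2×2×2 ≡ 5 (mod 6)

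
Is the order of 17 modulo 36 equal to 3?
No, the actual order is 2, not 3.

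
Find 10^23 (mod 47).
Using repeated squaring. 23 = 16 + 4 + 2 + 1 (binary 10111). Repeated squaring mod 47: 10^1 ≡ 10; 10^2 ≡ 10² = 100 ≡ 6; 10^4 ≡ 6² = 36 ≡ 36; 10^8 ≡ 36² = 1296 ≡ 27; 10^16 ≡ 27² = 729 ≡ 24. Multiply: 10^23 = 10^16 × 10^4 × 10^2 × 10^1 ≡ 24 × 36 × 6 × 10 (mod 47): 24 × 36 = 864 ≡ 18; 18 × 6 = 108 ≡ 14; 14 × 10 = 140 ≡ 46. So 10^23 ≡ 46 (mod 47).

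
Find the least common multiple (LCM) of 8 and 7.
56

First find GCD(8, 7) using the Euclidean algorithm:
8 = 1 × 7 + 1
7 = 7 × 1 + 0
GCD(8, 7) = 1

LCM formula: LCM(a, b) = (a × b) / GCD(a, b)
LCM(8, 7) = (8 × 7) / 1
LCM(8, 7) = 56 / 1
LCM(8, 7) = 56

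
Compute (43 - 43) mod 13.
0

(43 - 43) = 0
0 mod 13 = 0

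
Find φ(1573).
1320

Prime factorization: 1573 = 11^2 × 13
Using the formula φ(n) = n × Π(1 - 1/p) for each prime factor p:
φ(1573) = 1573 × (1 - 1/11) × (1 - 1/13)
φ(1573) = 1320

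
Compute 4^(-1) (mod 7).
2

Using Extended Euclidean Algorithm:
gcd(4, 7) = 1
Bezout coefficients: 4 × 2 + 7 × -1 = 1
So 4 × 2 ≡ 1 (mod 7)
The inverse is 2 mod 7 = 2
Verification: 4 × 2 = 8 = 1 × 7 + 1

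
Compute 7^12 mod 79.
Using repeated squaring. 12 = 8 + 4 (binary 1100). Repeated squaring mod 79: 7^1 ≡ 7; 7^2 ≡ 7² = 49 ≡ 49; 7^4 ≡ 49² = 2401 ≡ 31; 7^8 ≡ 31² = 961 ≡ 13. Multiply: 7^12 = 7^8 × 7^4 ≡ 13 × 31 (mod 79): 13 × 31 = 403 ≡ 8. So 7^12 ≡ 8 (mod 79).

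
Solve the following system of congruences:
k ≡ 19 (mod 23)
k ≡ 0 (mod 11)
88

Using the Chinese Remainder Theorem:
M = product of moduli = 253
For equation 1: M_1 = 11, 11 ≡ 11 (mod 23), inverse of 11 mod 23 is 21 (check: 11 × 21 = 231 ≡ 1 (mod 23))
For equation 2: M_2 = 23, 23 ≡ 1 (mod 11), inverse of 23 mod 11 is 1 (check: 1 × 1 = 1 ≡ 1 (mod 11))
Combine: k ≡ Σ r_i×M_i×(M_i⁻¹ mod m_i) = 19×11×21 + 0×23×1 = 4389 + 0 = 4389
4389 mod 253 = 88
k ≡ 88 (mod 253)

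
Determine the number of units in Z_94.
46

Prime factorization: 94 = 2 × 47
Using the formula φ(n) = n × Π(1 - 1/p) for each prime factor p:
φ(94) = 94 × (1 - 1/2) × (1 - 1/47)
φ(94) = 46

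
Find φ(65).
48

Prime factorization: 65 = 5 × 13
Using the formula φ(n) = n × Π(1 - 1/p) for each prime factor p:
φ(65) = 65 × (1 - 1/5) × (1 - 1/13)
φ(65) = 48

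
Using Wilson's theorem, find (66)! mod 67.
By Wilson's theorem, (66)! ≡ -1 ≡ 66 (mod 67)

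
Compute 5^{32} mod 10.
5

Using successive squaring:
Binary expansion of 32: 100000
Powers of 5 mod 10 (each is the square of the previous):
  5^1 ≡ 5 (mod 10)
  5^2 ≡ 5² = 25 ≡ 5 (mod 10)
  5^4 ≡ 5² = 25 ≡ 5 (mod 10)
  5^8 ≡ 5² = 25 ≡ 5 (mod 10)
  5^16 ≡ 5² = 25 ≡ 5 (mod 10)
  5^32 ≡ 5² = 25 ≡ 5 (mod 10)
32 is a power of 2, so 5^32 is the last square: ≡ 5 (mod 10)
Result: 5^32 ≡ 5 (mod 10)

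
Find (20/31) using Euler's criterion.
(20/31) = 20^{15} mod 31 = 1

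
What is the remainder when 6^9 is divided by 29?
9 = 8 + 1 (binary 1001). Repeated squaring mod 29: 6^1 ≡ 6; 6^2 ≡ 6² = 36 ≡ 7; 6^4 ≡ 7² = 49 ≡ 20; 6^8 ≡ 20² = 400 ≡ 23. Multiply: 6^9 = 6^8 × 6^1 ≡ 23 × 6 (mod 29): 23 × 6 = 138 ≡ 22. So 6^9 ≡ 22 (mod 29).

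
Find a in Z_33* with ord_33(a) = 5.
4 has order 5 mod 33 since 4^{5} ≡ 1 (mod 33) and no smaller power works.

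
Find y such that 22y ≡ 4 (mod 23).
19

Since gcd(22, 23) = 1 divides 4, a solution exists.
Multiply both sides by the inverse of 22 mod 23:
  22^(-1) mod 23 = 22
  x ≡ 22 × 4 ≡ 88 ≡ 19 (mod 23)
Verification: 22 × 19 = 418 = 18 × 23 + 4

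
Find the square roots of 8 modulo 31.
The square roots of 8 mod 31 are 16 and 15. Verify: 16² = 256 ≡ 8 (mod 31)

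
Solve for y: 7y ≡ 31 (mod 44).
17

Since gcd(7, 44) = 1 divides 31, a solution exists.
Multiply both sides by the inverse of 7 mod 44:
  7^(-1) mod 44 = 19
  x ≡ 19 × 31 ≡ 589 ≡ 17 (mod 44)
Verification: 7 × 17 = 119 = 2 × 44 + 31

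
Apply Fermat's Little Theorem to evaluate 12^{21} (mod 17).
3

By Fermat's Little Theorem, a^(p-1) ≡ 1 (mod p) for prime p and gcd(a, p) = 1
Here p = 17, so 12^16 ≡ 1 (mod 17)
We can reduce the exponent: 21 mod 16 = 5
So 12^21 ≡ 12^5 (mod 17)
Computing: 12^5 mod 17 = 3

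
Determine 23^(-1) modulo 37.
23^(-1) ≡ 29 (mod 37). Verification: 23 × 29 = 667 ≡ 1 (mod 37)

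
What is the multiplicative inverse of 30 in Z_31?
30

Using Extended Euclidean Algorithm:
gcd(30, 31) = 1
Bezout coefficients: 30 × -1 + 31 × 1 = 1
So 30 × -1 ≡ 1 (mod 31)
The inverse is -1 mod 31 = 30
Verification: 30 × 30 = 900 = 29 × 31 + 1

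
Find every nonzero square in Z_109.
QRs mod 109: {1, 3, 4, 5, 7, 9, 12, 15, 16, 20, 21, 22, 25, 26, 27, 28, 29, 31, 34, 35, 36, 38, 43, 45, 46, 48, 49, 60, 61, 63, 64, 66, 71, 73, 74, 75, 78, 80, 81, 82, 83, 84, 87, 88, 89, 93, 94, 97, 100, 102, 104, 105, 106, 108}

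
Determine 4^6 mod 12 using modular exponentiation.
6 = 4 + 2 (binary 110). Repeated squaring mod 12: 4^1 ≡ 4; 4^2 ≡ 4² = 16 ≡ 4; 4^4 ≡ 4² = 16 ≡ 4. Multiply: 4^6 = 4^4 × 4^2 ≡ 4 × 4 (mod 12): 4 × 4 = 16 ≡ 4. So 4^6 ≡ 4 (mod 12).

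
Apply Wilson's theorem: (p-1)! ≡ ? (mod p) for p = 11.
By Wilson's theorem, (10)! ≡ -1 ≡ 10 (mod 11)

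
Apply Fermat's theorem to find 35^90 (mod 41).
By Fermat: 35^{40} ≡ 1 (mod 41). 90 = 2×40 + 10. So 35^{90} ≡ 35^{10} ≡ 32 (mod 41)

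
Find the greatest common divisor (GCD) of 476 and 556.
4

Using the Euclidean algorithm:
476 = 0 × 556 + 476
556 = 1 × 476 + 80
476 = 5 × 80 + 76
80 = 1 × 76 + 4
76 = 19 × 4 + 0

GCD(476, 556) = 4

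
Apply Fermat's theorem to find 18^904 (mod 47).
By Fermat: 18^{46} ≡ 1 (mod 47). 904 ≡ 30 (mod 46). So 18^{904} ≡ 18^{30} ≡ 6 (mod 47)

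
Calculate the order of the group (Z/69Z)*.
44

Prime factorization: 69 = 3 × 23
Using the formula φ(n) = n × Π(1 - 1/p) for each prime factor p:
φ(69) = 69 × (1 - 1/3) × (1 - 1/23)
φ(69) = 44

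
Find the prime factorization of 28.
2^2 × 7

Divide by primes starting from smallest:
28 ÷ 2 = 14
14 ÷ 2 = 7
7 ÷ 7 = 1

28 = 2^2 × 7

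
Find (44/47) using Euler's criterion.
(44/47) = 44^{23} mod 47 = -1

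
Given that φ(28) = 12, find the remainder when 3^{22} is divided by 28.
By Euler: 3^{12} ≡ 1 (mod 28) since gcd(3, 28) = 1. 22 = 1×12 + 10. So 3^{22} ≡ 3^{10} ≡ 25 (mod 28)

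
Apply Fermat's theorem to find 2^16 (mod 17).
By Fermat's Little Theorem, 2^{16} ≡ 1 (mod 17) since 17 is prime and gcd(2, 17) = 1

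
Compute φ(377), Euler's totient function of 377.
336

Prime factorization: 377 = 13 × 29
Using the formula φ(n) = n × Π(1 - 1/p) for each prime factor p:
φ(377) = 377 × (1 - 1/13) × (1 - 1/29)
φ(377) = 336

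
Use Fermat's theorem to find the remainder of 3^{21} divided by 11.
3

By Fermat's Little Theorem, a^(p-1) ≡ 1 (mod p) for prime p and gcd(a, p) = 1
Here p = 11, so 3^10 ≡ 1 (mod 11)
We can reduce the exponent: 21 mod 10 = 1
So 3^21 ≡ 3^1 (mod 11)
Computing: 3^1 mod 11 = 3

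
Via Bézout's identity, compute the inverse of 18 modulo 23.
Extended GCD: 18(9) + 23(-7) = 1. So 18^(-1) ≡ 9 ≡ 9 (mod 23). Verify: 18 × 9 = 162 ≡ 1 (mod 23)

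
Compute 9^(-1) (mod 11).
9^(-1) ≡ 5 (mod 11). Verification: 9 × 5 = 45 ≡ 1 (mod 11)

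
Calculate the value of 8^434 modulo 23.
Using Fermat: 8^{22} ≡ 1 (mod 23). 434 ≡ 16 (mod 22). So 8^{434} ≡ 8^{16} ≡ 16 (mod 23)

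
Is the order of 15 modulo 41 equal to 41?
No, the actual order is 40, not 41.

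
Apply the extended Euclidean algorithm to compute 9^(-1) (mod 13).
Extended GCD: 9(3) + 13(-2) = 1. So 9^(-1) ≡ 3 ≡ 3 (mod 13). Verify: 9 × 3 = 27 ≡ 1 (mod 13)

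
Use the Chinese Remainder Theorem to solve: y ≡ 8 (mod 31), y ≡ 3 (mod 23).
256

Using the Chinese Remainder Theorem:
M = product of moduli = 713
For equation 1: M_1 = 23, 23 ≡ 23 (mod 31), inverse of 23 mod 31 is 27 (check: 23 × 27 = 621 ≡ 1 (mod 31))
For equation 2: M_2 = 31, 31 ≡ 8 (mod 23), inverse of 31 mod 23 is 3 (check: 8 × 3 = 24 ≡ 1 (mod 23))
Combine: y ≡ Σ r_i×M_i×(M_i⁻¹ mod m_i) = 8×23×27 + 3×31×3 = 4968 + 279 = 5247
5247 mod 713 = 256
y ≡ 256 (mod 713)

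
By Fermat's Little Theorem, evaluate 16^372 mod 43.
By Fermat: 16^{42} ≡ 1 (mod 43). 372 = 8×42 + 36. So 16^{372} ≡ 16^{36} ≡ 16 (mod 43)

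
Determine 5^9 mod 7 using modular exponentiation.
9 = 8 + 1 (binary 1001). Repeated squaring mod 7: 5^1 ≡ 5; 5^2 ≡ 5² = 25 ≡ 4; 5^4 ≡ 4² = 16 ≡ 2; 5^8 ≡ 2² = 4 ≡ 4. Multiply: 5^9 = 5^8 × 5^1 ≡ 4 × 5 (mod 7): 4 × 5 = 20 ≡ 6. So 5^9 ≡ 6 (mod 7).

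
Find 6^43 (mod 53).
Using repeated squaring. 43 = 32 + 8 + 2 + 1 (binary 101011). Repeated squaring mod 53: 6^1 ≡ 6; 6^2 ≡ 6² = 36 ≡ 36; 6^4 ≡ 36² = 1296 ≡ 24; 6^8 ≡ 24² = 576 ≡ 46; 6^16 ≡ 46² = 2116 ≡ 49; 6^32 ≡ 49² = 2401 ≡ 16. Multiply: 6^43 = 6^32 × 6^8 × 6^2 × 6^1 ≡ 16 × 46 × 36 × 6 (mod 53): 16 × 46 = 736 ≡ 47; 47 × 36 = 1692 ≡ 49; 49 × 6 = 294 ≡ 29. So 6^43 ≡ 29 (mod 53).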